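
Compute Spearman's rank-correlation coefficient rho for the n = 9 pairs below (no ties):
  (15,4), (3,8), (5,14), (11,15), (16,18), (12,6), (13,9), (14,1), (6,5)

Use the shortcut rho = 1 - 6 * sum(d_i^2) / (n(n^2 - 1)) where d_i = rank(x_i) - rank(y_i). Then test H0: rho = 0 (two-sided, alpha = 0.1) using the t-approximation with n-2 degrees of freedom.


Step 1: Rank x and y separately (midranks; no ties here).
rank(x): 15->8, 3->1, 5->2, 11->4, 16->9, 12->5, 13->6, 14->7, 6->3
rank(y): 4->2, 8->5, 14->7, 15->8, 18->9, 6->4, 9->6, 1->1, 5->3
Step 2: d_i = R_x(i) - R_y(i); compute d_i^2.
  (8-2)^2=36, (1-5)^2=16, (2-7)^2=25, (4-8)^2=16, (9-9)^2=0, (5-4)^2=1, (6-6)^2=0, (7-1)^2=36, (3-3)^2=0
sum(d^2) = 130.
Step 3: rho = 1 - 6*130 / (9*(9^2 - 1)) = 1 - 780/720 = -0.083333.
Step 4: Under H0, t = rho * sqrt((n-2)/(1-rho^2)) = -0.2212 ~ t(7).
Step 5: Two-sided p-value from the t-distribution with 7 df = 0.831214.
Step 6: alpha = 0.1. fail to reject H0.

rho = -0.0833, p = 0.831214, fail to reject H0 at alpha = 0.1.


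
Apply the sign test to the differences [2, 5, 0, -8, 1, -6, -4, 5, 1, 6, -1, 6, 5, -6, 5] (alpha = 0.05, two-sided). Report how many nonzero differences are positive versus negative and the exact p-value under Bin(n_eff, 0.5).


Step 1: Discard zero differences. Original n = 15; n_eff = number of nonzero differences = 14.
Nonzero differences (with sign): +2, +5, -8, +1, -6, -4, +5, +1, +6, -1, +6, +5, -6, +5
Step 2: Count signs: positive = 9, negative = 5.
Step 3: Under H0: P(positive) = 0.5, so the number of positives S ~ Bin(14, 0.5).
Step 4: Two-sided exact p-value = sum of Bin(14,0.5) probabilities at or below the observed probability = 0.423950.
Step 5: alpha = 0.05. fail to reject H0.

n_eff = 14, pos = 9, neg = 5, p = 0.423950, fail to reject H0.


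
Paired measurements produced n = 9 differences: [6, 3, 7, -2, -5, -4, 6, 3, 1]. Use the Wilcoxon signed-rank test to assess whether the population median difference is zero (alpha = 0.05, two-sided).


Step 1: Drop any zero differences (none here) and take |d_i|.
|d| = [6, 3, 7, 2, 5, 4, 6, 3, 1]
Step 2: Midrank |d_i| (ties get averaged ranks).
ranks: |6|->7.5, |3|->3.5, |7|->9, |2|->2, |5|->6, |4|->5, |6|->7.5, |3|->3.5, |1|->1
Step 3: Attach original signs; sum ranks with positive sign and with negative sign.
W+ = 7.5 + 3.5 + 9 + 7.5 + 3.5 + 1 = 32
W- = 2 + 6 + 5 = 13
(Check: W+ + W- = 45 should equal n(n+1)/2 = 45.)
Step 4: Test statistic W = min(W+, W-) = 13.
Step 5: Ties in |d|, so use the tie-corrected normal approximation.
        E[W] = n(n+1)/4 = 9*10/4 = 22.5.
        Tie groups: |d|=3 (t=2), |d|=6 (t=2); sum(t^3 - t) = 12.
        Var[W] = n(n+1)(2n+1)/24 - sum(t^3-t)/48 = 1710/24 - 12/48 = 71.
        z = (W - E[W]) / sqrt(Var[W]) = (13 - 22.5) / 8.4261 = -1.1274.
        Two-sided p = 2*Phi(z) = 0.259555.
Step 6: alpha = 0.05. fail to reject H0.

W+ = 32, W- = 13, W = min = 13, p = 0.259555, fail to reject H0.


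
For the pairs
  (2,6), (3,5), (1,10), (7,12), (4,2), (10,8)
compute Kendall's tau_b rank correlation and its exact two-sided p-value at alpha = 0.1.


Step 1: Enumerate the 15 unordered pairs (i,j) with i<j and classify each by sign(x_j-x_i) * sign(y_j-y_i).
  (1,2):dx=+1,dy=-1->D; (1,3):dx=-1,dy=+4->D; (1,4):dx=+5,dy=+6->C; (1,5):dx=+2,dy=-4->D
  (1,6):dx=+8,dy=+2->C; (2,3):dx=-2,dy=+5->D; (2,4):dx=+4,dy=+7->C; (2,5):dx=+1,dy=-3->D
  (2,6):dx=+7,dy=+3->C; (3,4):dx=+6,dy=+2->C; (3,5):dx=+3,dy=-8->D; (3,6):dx=+9,dy=-2->D
  (4,5):dx=-3,dy=-10->C; (4,6):dx=+3,dy=-4->D; (5,6):dx=+6,dy=+6->C
Step 2: C = 7, D = 8, total pairs = 15.
Step 3: tau = (C - D)/(n(n-1)/2) = (7 - 8)/15 = -0.066667.
Step 4: Exact two-sided p-value (enumerate n! = 720 permutations of y under H0): p = 1.000000.
Step 5: alpha = 0.1. fail to reject H0.

tau_b = -0.0667 (C=7, D=8), p = 1.000000, fail to reject H0.


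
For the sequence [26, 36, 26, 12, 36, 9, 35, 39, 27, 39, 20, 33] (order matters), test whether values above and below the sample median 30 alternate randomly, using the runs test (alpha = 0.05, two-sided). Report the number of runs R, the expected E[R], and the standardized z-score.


Step 1: Compute median = 30; label A = above, B = below.
Labels in order: BABBABAABABA  (n_A = 6, n_B = 6)
Step 2: Count runs R = 10.
Step 3: Under H0 (random ordering), E[R] = 2*n_A*n_B/(n_A+n_B) + 1 = 2*6*6/12 + 1 = 7.0000.
        Var[R] = 2*n_A*n_B*(2*n_A*n_B - n_A - n_B) / ((n_A+n_B)^2 * (n_A+n_B-1)) = 4320/1584 = 2.7273.
        SD[R] = 1.6514.
Step 4: Continuity-corrected z = (R - 0.5 - E[R]) / SD[R] = (10 - 0.5 - 7.0000) / 1.6514 = 1.5138.
Step 5: Two-sided p-value via normal approximation = 2*(1 - Phi(|z|)) = 0.130070.
Step 6: alpha = 0.05. fail to reject H0.

R = 10, z = 1.5138, p = 0.130070, fail to reject H0.


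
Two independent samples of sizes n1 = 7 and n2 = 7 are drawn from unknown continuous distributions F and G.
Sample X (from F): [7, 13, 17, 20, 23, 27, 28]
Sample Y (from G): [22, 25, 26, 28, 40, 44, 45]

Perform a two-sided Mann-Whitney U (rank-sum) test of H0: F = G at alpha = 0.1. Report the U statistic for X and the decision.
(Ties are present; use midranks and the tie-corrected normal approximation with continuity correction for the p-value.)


Step 1: Combine and sort all 14 observations; assign midranks.
sorted (value, group): (7,X), (13,X), (17,X), (20,X), (22,Y), (23,X), (25,Y), (26,Y), (27,X), (28,X), (28,Y), (40,Y), (44,Y), (45,Y)
ranks: 7->1, 13->2, 17->3, 20->4, 22->5, 23->6, 25->7, 26->8, 27->9, 28->10.5, 28->10.5, 40->12, 44->13, 45->14
Step 2: Rank sum for X: R1 = 1 + 2 + 3 + 4 + 6 + 9 + 10.5 = 35.5.
Step 3: U_X = R1 - n1(n1+1)/2 = 35.5 - 7*8/2 = 35.5 - 28 = 7.5.
       U_Y = n1*n2 - U_X = 49 - 7.5 = 41.5.
Step 4: Ties are present, so use the tie-corrected normal approximation (with continuity correction) for the p-value.
Step 5: p-value = 0.034806; compare to alpha = 0.1. reject H0.

U_X = 7.5, p = 0.034806, reject H0 at alpha = 0.1.


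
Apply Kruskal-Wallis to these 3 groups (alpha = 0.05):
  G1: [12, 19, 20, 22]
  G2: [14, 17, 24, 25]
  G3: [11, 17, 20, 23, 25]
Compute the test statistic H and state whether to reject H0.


Step 1: Combine all N = 13 observations and assign midranks.
sorted (value, group, rank): (11,G3,1), (12,G1,2), (14,G2,3), (17,G2,4.5), (17,G3,4.5), (19,G1,6), (20,G1,7.5), (20,G3,7.5), (22,G1,9), (23,G3,10), (24,G2,11), (25,G2,12.5), (25,G3,12.5)
Step 2: Sum ranks within each group.
R_1 = 24.5 (n_1 = 4)
R_2 = 31 (n_2 = 4)
R_3 = 35.5 (n_3 = 5)
Step 3: H = 12/(N(N+1)) * sum(R_i^2/n_i) - 3(N+1)
     = 12/(13*14) * (24.5^2/4 + 31^2/4 + 35.5^2/5) - 3*14
     = 0.065934 * 642.362 - 42
     = 0.353571.
Step 4: Ties present; correction factor C = 1 - 18/(13^3 - 13) = 0.991758. Corrected H = 0.353571 / 0.991758 = 0.356510.
Step 5: Under H0, H ~ chi^2(2); p-value = 0.836729.
Step 6: alpha = 0.05. fail to reject H0.

H = 0.3565, df = 2, p = 0.836729, fail to reject H0.


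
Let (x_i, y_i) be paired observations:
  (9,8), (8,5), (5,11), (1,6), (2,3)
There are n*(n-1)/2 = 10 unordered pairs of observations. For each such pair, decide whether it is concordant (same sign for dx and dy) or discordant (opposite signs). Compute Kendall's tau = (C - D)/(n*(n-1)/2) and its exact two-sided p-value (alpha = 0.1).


Step 1: Enumerate the 10 unordered pairs (i,j) with i<j and classify each by sign(x_j-x_i) * sign(y_j-y_i).
  (1,2):dx=-1,dy=-3->C; (1,3):dx=-4,dy=+3->D; (1,4):dx=-8,dy=-2->C; (1,5):dx=-7,dy=-5->C
  (2,3):dx=-3,dy=+6->D; (2,4):dx=-7,dy=+1->D; (2,5):dx=-6,dy=-2->C; (3,4):dx=-4,dy=-5->C
  (3,5):dx=-3,dy=-8->C; (4,5):dx=+1,dy=-3->D
Step 2: C = 6, D = 4, total pairs = 10.
Step 3: tau = (C - D)/(n(n-1)/2) = (6 - 4)/10 = 0.200000.
Step 4: Exact two-sided p-value (enumerate n! = 120 permutations of y under H0): p = 0.816667.
Step 5: alpha = 0.1. fail to reject H0.

tau_b = 0.2000 (C=6, D=4), p = 0.816667, fail to reject H0.


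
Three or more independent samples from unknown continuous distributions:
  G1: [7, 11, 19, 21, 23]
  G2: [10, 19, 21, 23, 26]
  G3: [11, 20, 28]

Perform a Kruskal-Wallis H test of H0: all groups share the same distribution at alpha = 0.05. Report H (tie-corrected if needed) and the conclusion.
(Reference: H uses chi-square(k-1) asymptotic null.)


Step 1: Combine all N = 13 observations and assign midranks.
sorted (value, group, rank): (7,G1,1), (10,G2,2), (11,G1,3.5), (11,G3,3.5), (19,G1,5.5), (19,G2,5.5), (20,G3,7), (21,G1,8.5), (21,G2,8.5), (23,G1,10.5), (23,G2,10.5), (26,G2,12), (28,G3,13)
Step 2: Sum ranks within each group.
R_1 = 29 (n_1 = 5)
R_2 = 38.5 (n_2 = 5)
R_3 = 23.5 (n_3 = 3)
Step 3: H = 12/(N(N+1)) * sum(R_i^2/n_i) - 3(N+1)
     = 12/(13*14) * (29^2/5 + 38.5^2/5 + 23.5^2/3) - 3*14
     = 0.065934 * 648.733 - 42
     = 0.773626.
Step 4: Ties present; correction factor C = 1 - 24/(13^3 - 13) = 0.989011. Corrected H = 0.773626 / 0.989011 = 0.782222.
Step 5: Under H0, H ~ chi^2(2); p-value = 0.676305.
Step 6: alpha = 0.05. fail to reject H0.

H = 0.7822, df = 2, p = 0.676305, fail to reject H0.


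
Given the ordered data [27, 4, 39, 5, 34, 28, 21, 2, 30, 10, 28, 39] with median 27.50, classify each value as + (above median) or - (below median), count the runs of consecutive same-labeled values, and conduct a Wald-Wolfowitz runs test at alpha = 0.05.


Step 1: Compute median = 27.50; label A = above, B = below.
Labels in order: BBABAABBABAA  (n_A = 6, n_B = 6)
Step 2: Count runs R = 8.
Step 3: Under H0 (random ordering), E[R] = 2*n_A*n_B/(n_A+n_B) + 1 = 2*6*6/12 + 1 = 7.0000.
        Var[R] = 2*n_A*n_B*(2*n_A*n_B - n_A - n_B) / ((n_A+n_B)^2 * (n_A+n_B-1)) = 4320/1584 = 2.7273.
        SD[R] = 1.6514.
Step 4: Continuity-corrected z = (R - 0.5 - E[R]) / SD[R] = (8 - 0.5 - 7.0000) / 1.6514 = 0.3028.
Step 5: Two-sided p-value via normal approximation = 2*(1 - Phi(|z|)) = 0.762069.
Step 6: alpha = 0.05. fail to reject H0.

R = 8, z = 0.3028, p = 0.762069, fail to reject H0.


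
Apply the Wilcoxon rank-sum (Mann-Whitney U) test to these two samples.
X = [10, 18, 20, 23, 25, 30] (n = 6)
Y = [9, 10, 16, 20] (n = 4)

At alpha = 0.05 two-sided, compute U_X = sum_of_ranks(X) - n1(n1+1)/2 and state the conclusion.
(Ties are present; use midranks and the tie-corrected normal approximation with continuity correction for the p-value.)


Step 1: Combine and sort all 10 observations; assign midranks.
sorted (value, group): (9,Y), (10,X), (10,Y), (16,Y), (18,X), (20,X), (20,Y), (23,X), (25,X), (30,X)
ranks: 9->1, 10->2.5, 10->2.5, 16->4, 18->5, 20->6.5, 20->6.5, 23->8, 25->9, 30->10
Step 2: Rank sum for X: R1 = 2.5 + 5 + 6.5 + 8 + 9 + 10 = 41.
Step 3: U_X = R1 - n1(n1+1)/2 = 41 - 6*7/2 = 41 - 21 = 20.
       U_Y = n1*n2 - U_X = 24 - 20 = 4.
Step 4: Ties are present, so use the tie-corrected normal approximation (with continuity correction) for the p-value.
Step 5: p-value = 0.107663; compare to alpha = 0.05. fail to reject H0.

U_X = 20, p = 0.107663, fail to reject H0 at alpha = 0.05.


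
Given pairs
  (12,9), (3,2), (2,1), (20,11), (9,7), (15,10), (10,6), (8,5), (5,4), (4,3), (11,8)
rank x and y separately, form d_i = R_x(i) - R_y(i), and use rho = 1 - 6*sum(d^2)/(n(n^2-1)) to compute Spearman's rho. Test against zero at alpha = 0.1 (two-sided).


Step 1: Rank x and y separately (midranks; no ties here).
rank(x): 12->9, 3->2, 2->1, 20->11, 9->6, 15->10, 10->7, 8->5, 5->4, 4->3, 11->8
rank(y): 9->9, 2->2, 1->1, 11->11, 7->7, 10->10, 6->6, 5->5, 4->4, 3->3, 8->8
Step 2: d_i = R_x(i) - R_y(i); compute d_i^2.
  (9-9)^2=0, (2-2)^2=0, (1-1)^2=0, (11-11)^2=0, (6-7)^2=1, (10-10)^2=0, (7-6)^2=1, (5-5)^2=0, (4-4)^2=0, (3-3)^2=0, (8-8)^2=0
sum(d^2) = 2.
Step 3: rho = 1 - 6*2 / (11*(11^2 - 1)) = 1 - 12/1320 = 0.990909.
Step 4: Under H0, t = rho * sqrt((n-2)/(1-rho^2)) = 22.0966 ~ t(9).
Step 5: Two-sided p-value from the t-distribution with 9 df = 0.000000.
Step 6: alpha = 0.1. reject H0.

rho = 0.9909, p = 0.000000, reject H0 at alpha = 0.1.


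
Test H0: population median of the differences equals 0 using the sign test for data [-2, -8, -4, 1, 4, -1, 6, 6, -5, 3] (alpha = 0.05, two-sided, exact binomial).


Step 1: Discard zero differences. Original n = 10; n_eff = number of nonzero differences = 10.
Nonzero differences (with sign): -2, -8, -4, +1, +4, -1, +6, +6, -5, +3
Step 2: Count signs: positive = 5, negative = 5.
Step 3: Under H0: P(positive) = 0.5, so the number of positives S ~ Bin(10, 0.5).
Step 4: Two-sided exact p-value = sum of Bin(10,0.5) probabilities at or below the observed probability = 1.000000.
Step 5: alpha = 0.05. fail to reject H0.

n_eff = 10, pos = 5, neg = 5, p = 1.000000, fail to reject H0.


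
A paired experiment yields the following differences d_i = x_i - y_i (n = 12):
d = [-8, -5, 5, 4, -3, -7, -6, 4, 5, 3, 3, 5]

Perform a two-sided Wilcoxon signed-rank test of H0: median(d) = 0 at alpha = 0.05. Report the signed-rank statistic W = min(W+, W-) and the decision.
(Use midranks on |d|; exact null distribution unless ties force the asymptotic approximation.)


Step 1: Drop any zero differences (none here) and take |d_i|.
|d| = [8, 5, 5, 4, 3, 7, 6, 4, 5, 3, 3, 5]
Step 2: Midrank |d_i| (ties get averaged ranks).
ranks: |8|->12, |5|->7.5, |5|->7.5, |4|->4.5, |3|->2, |7|->11, |6|->10, |4|->4.5, |5|->7.5, |3|->2, |3|->2, |5|->7.5
Step 3: Attach original signs; sum ranks with positive sign and with negative sign.
W+ = 7.5 + 4.5 + 4.5 + 7.5 + 2 + 2 + 7.5 = 35.5
W- = 12 + 7.5 + 2 + 11 + 10 = 42.5
(Check: W+ + W- = 78 should equal n(n+1)/2 = 78.)
Step 4: Test statistic W = min(W+, W-) = 35.5.
Step 5: Ties in |d|, so use the tie-corrected normal approximation.
        E[W] = n(n+1)/4 = 12*13/4 = 39.
        Tie groups: |d|=3 (t=3), |d|=4 (t=2), |d|=5 (t=4); sum(t^3 - t) = 90.
        Var[W] = n(n+1)(2n+1)/24 - sum(t^3-t)/48 = 3900/24 - 90/48 = 160.625.
        z = (W - E[W]) / sqrt(Var[W]) = (35.5 - 39) / 12.6738 = -0.2762.
        Two-sided p = 2*Phi(z) = 0.782425.
Step 6: alpha = 0.05. fail to reject H0.

W+ = 35.5, W- = 42.5, W = min = 35.5, p = 0.782425, fail to reject H0.


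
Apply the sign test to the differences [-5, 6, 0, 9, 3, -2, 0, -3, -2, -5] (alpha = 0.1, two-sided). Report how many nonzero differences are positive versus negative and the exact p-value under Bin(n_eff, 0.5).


Step 1: Discard zero differences. Original n = 10; n_eff = number of nonzero differences = 8.
Nonzero differences (with sign): -5, +6, +9, +3, -2, -3, -2, -5
Step 2: Count signs: positive = 3, negative = 5.
Step 3: Under H0: P(positive) = 0.5, so the number of positives S ~ Bin(8, 0.5).
Step 4: Two-sided exact p-value = sum of Bin(8,0.5) probabilities at or below the observed probability = 0.726562.
Step 5: alpha = 0.1. fail to reject H0.

n_eff = 8, pos = 3, neg = 5, p = 0.726562, fail to reject H0.


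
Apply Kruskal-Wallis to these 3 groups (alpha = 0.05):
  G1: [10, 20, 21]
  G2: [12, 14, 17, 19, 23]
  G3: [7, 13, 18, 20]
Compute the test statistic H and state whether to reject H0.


Step 1: Combine all N = 12 observations and assign midranks.
sorted (value, group, rank): (7,G3,1), (10,G1,2), (12,G2,3), (13,G3,4), (14,G2,5), (17,G2,6), (18,G3,7), (19,G2,8), (20,G1,9.5), (20,G3,9.5), (21,G1,11), (23,G2,12)
Step 2: Sum ranks within each group.
R_1 = 22.5 (n_1 = 3)
R_2 = 34 (n_2 = 5)
R_3 = 21.5 (n_3 = 4)
Step 3: H = 12/(N(N+1)) * sum(R_i^2/n_i) - 3(N+1)
     = 12/(12*13) * (22.5^2/3 + 34^2/5 + 21.5^2/4) - 3*13
     = 0.076923 * 515.513 - 39
     = 0.654808.
Step 4: Ties present; correction factor C = 1 - 6/(12^3 - 12) = 0.996503. Corrected H = 0.654808 / 0.996503 = 0.657105.
Step 5: Under H0, H ~ chi^2(2); p-value = 0.719965.
Step 6: alpha = 0.05. fail to reject H0.

H = 0.6571, df = 2, p = 0.719965, fail to reject H0.


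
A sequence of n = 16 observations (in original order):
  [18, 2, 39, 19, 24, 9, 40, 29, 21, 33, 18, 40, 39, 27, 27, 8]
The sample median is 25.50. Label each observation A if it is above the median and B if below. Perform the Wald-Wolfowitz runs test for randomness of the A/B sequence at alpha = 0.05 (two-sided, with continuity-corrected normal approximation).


Step 1: Compute median = 25.50; label A = above, B = below.
Labels in order: BBABBBAABABAAAAB  (n_A = 8, n_B = 8)
Step 2: Count runs R = 9.
Step 3: Under H0 (random ordering), E[R] = 2*n_A*n_B/(n_A+n_B) + 1 = 2*8*8/16 + 1 = 9.0000.
        Var[R] = 2*n_A*n_B*(2*n_A*n_B - n_A - n_B) / ((n_A+n_B)^2 * (n_A+n_B-1)) = 14336/3840 = 3.7333.
        SD[R] = 1.9322.
Step 4: R = E[R], so z = 0 with no continuity correction.
Step 5: Two-sided p-value via normal approximation = 2*(1 - Phi(|z|)) = 1.000000.
Step 6: alpha = 0.05. fail to reject H0.

R = 9, z = 0.0000, p = 1.000000, fail to reject H0.


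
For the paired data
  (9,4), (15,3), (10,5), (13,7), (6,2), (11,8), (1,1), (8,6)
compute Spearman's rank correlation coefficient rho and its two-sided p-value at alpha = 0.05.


Step 1: Rank x and y separately (midranks; no ties here).
rank(x): 9->4, 15->8, 10->5, 13->7, 6->2, 11->6, 1->1, 8->3
rank(y): 4->4, 3->3, 5->5, 7->7, 2->2, 8->8, 1->1, 6->6
Step 2: d_i = R_x(i) - R_y(i); compute d_i^2.
  (4-4)^2=0, (8-3)^2=25, (5-5)^2=0, (7-7)^2=0, (2-2)^2=0, (6-8)^2=4, (1-1)^2=0, (3-6)^2=9
sum(d^2) = 38.
Step 3: rho = 1 - 6*38 / (8*(8^2 - 1)) = 1 - 228/504 = 0.547619.
Step 4: Under H0, t = rho * sqrt((n-2)/(1-rho^2)) = 1.6031 ~ t(6).
Step 5: Two-sided p-value from the t-distribution with 6 df = 0.160026.
Step 6: alpha = 0.05. fail to reject H0.

rho = 0.5476, p = 0.160026, fail to reject H0 at alpha = 0.05.


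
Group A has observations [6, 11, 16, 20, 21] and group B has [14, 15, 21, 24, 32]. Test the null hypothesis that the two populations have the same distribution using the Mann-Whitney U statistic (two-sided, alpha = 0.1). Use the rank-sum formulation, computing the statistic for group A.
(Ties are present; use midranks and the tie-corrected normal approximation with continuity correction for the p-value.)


Step 1: Combine and sort all 10 observations; assign midranks.
sorted (value, group): (6,X), (11,X), (14,Y), (15,Y), (16,X), (20,X), (21,X), (21,Y), (24,Y), (32,Y)
ranks: 6->1, 11->2, 14->3, 15->4, 16->5, 20->6, 21->7.5, 21->7.5, 24->9, 32->10
Step 2: Rank sum for X: R1 = 1 + 2 + 5 + 6 + 7.5 = 21.5.
Step 3: U_X = R1 - n1(n1+1)/2 = 21.5 - 5*6/2 = 21.5 - 15 = 6.5.
       U_Y = n1*n2 - U_X = 25 - 6.5 = 18.5.
Step 4: Ties are present, so use the tie-corrected normal approximation (with continuity correction) for the p-value.
Step 5: p-value = 0.249153; compare to alpha = 0.1. fail to reject H0.

U_X = 6.5, p = 0.249153, fail to reject H0 at alpha = 0.1.


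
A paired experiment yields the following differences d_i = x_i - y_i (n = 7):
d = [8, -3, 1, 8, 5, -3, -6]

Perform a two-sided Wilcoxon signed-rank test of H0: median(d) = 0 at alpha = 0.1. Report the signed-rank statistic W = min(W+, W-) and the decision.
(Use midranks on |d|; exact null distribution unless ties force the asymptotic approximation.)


Step 1: Drop any zero differences (none here) and take |d_i|.
|d| = [8, 3, 1, 8, 5, 3, 6]
Step 2: Midrank |d_i| (ties get averaged ranks).
ranks: |8|->6.5, |3|->2.5, |1|->1, |8|->6.5, |5|->4, |3|->2.5, |6|->5
Step 3: Attach original signs; sum ranks with positive sign and with negative sign.
W+ = 6.5 + 1 + 6.5 + 4 = 18
W- = 2.5 + 2.5 + 5 = 10
(Check: W+ + W- = 28 should equal n(n+1)/2 = 28.)
Step 4: Test statistic W = min(W+, W-) = 10.
Step 5: Ties in |d|, so use the tie-corrected normal approximation.
        E[W] = n(n+1)/4 = 7*8/4 = 14.
        Tie groups: |d|=3 (t=2), |d|=8 (t=2); sum(t^3 - t) = 12.
        Var[W] = n(n+1)(2n+1)/24 - sum(t^3-t)/48 = 840/24 - 12/48 = 34.75.
        z = (W - E[W]) / sqrt(Var[W]) = (10 - 14) / 5.8949 = -0.6786.
        Two-sided p = 2*Phi(z) = 0.497422.
Step 6: alpha = 0.1. fail to reject H0.

W+ = 18, W- = 10, W = min = 10, p = 0.497422, fail to reject H0.


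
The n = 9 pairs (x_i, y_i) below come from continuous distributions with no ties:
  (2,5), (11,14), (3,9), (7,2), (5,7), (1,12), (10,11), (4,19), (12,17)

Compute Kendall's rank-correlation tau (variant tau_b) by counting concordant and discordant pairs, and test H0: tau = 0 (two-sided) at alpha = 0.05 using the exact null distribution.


Step 1: Enumerate the 36 unordered pairs (i,j) with i<j and classify each by sign(x_j-x_i) * sign(y_j-y_i).
  (1,2):dx=+9,dy=+9->C; (1,3):dx=+1,dy=+4->C; (1,4):dx=+5,dy=-3->D; (1,5):dx=+3,dy=+2->C
  (1,6):dx=-1,dy=+7->D; (1,7):dx=+8,dy=+6->C; (1,8):dx=+2,dy=+14->C; (1,9):dx=+10,dy=+12->C
  (2,3):dx=-8,dy=-5->C; (2,4):dx=-4,dy=-12->C; (2,5):dx=-6,dy=-7->C; (2,6):dx=-10,dy=-2->C
  (2,7):dx=-1,dy=-3->C; (2,8):dx=-7,dy=+5->D; (2,9):dx=+1,dy=+3->C; (3,4):dx=+4,dy=-7->D
  (3,5):dx=+2,dy=-2->D; (3,6):dx=-2,dy=+3->D; (3,7):dx=+7,dy=+2->C; (3,8):dx=+1,dy=+10->C
  (3,9):dx=+9,dy=+8->C; (4,5):dx=-2,dy=+5->D; (4,6):dx=-6,dy=+10->D; (4,7):dx=+3,dy=+9->C
  (4,8):dx=-3,dy=+17->D; (4,9):dx=+5,dy=+15->C; (5,6):dx=-4,dy=+5->D; (5,7):dx=+5,dy=+4->C
  (5,8):dx=-1,dy=+12->D; (5,9):dx=+7,dy=+10->C; (6,7):dx=+9,dy=-1->D; (6,8):dx=+3,dy=+7->C
  (6,9):dx=+11,dy=+5->C; (7,8):dx=-6,dy=+8->D; (7,9):dx=+2,dy=+6->C; (8,9):dx=+8,dy=-2->D
Step 2: C = 22, D = 14, total pairs = 36.
Step 3: tau = (C - D)/(n(n-1)/2) = (22 - 14)/36 = 0.222222.
Step 4: Exact two-sided p-value (enumerate n! = 362880 permutations of y under H0): p = 0.476709.
Step 5: alpha = 0.05. fail to reject H0.

tau_b = 0.2222 (C=22, D=14), p = 0.476709, fail to reject H0.


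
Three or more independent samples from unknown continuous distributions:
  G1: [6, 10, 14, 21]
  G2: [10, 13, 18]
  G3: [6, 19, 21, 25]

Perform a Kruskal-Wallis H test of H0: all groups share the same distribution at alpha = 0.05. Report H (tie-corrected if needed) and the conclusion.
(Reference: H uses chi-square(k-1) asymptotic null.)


Step 1: Combine all N = 11 observations and assign midranks.
sorted (value, group, rank): (6,G1,1.5), (6,G3,1.5), (10,G1,3.5), (10,G2,3.5), (13,G2,5), (14,G1,6), (18,G2,7), (19,G3,8), (21,G1,9.5), (21,G3,9.5), (25,G3,11)
Step 2: Sum ranks within each group.
R_1 = 20.5 (n_1 = 4)
R_2 = 15.5 (n_2 = 3)
R_3 = 30 (n_3 = 4)
Step 3: H = 12/(N(N+1)) * sum(R_i^2/n_i) - 3(N+1)
     = 12/(11*12) * (20.5^2/4 + 15.5^2/3 + 30^2/4) - 3*12
     = 0.090909 * 410.146 - 36
     = 1.285985.
Step 4: Ties present; correction factor C = 1 - 18/(11^3 - 11) = 0.986364. Corrected H = 1.285985 / 0.986364 = 1.303763.
Step 5: Under H0, H ~ chi^2(2); p-value = 0.521064.
Step 6: alpha = 0.05. fail to reject H0.

H = 1.3038, df = 2, p = 0.521064, fail to reject H0.


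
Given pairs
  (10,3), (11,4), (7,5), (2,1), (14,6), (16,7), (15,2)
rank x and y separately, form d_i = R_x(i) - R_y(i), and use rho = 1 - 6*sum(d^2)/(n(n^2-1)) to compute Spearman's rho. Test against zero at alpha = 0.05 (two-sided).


Step 1: Rank x and y separately (midranks; no ties here).
rank(x): 10->3, 11->4, 7->2, 2->1, 14->5, 16->7, 15->6
rank(y): 3->3, 4->4, 5->5, 1->1, 6->6, 7->7, 2->2
Step 2: d_i = R_x(i) - R_y(i); compute d_i^2.
  (3-3)^2=0, (4-4)^2=0, (2-5)^2=9, (1-1)^2=0, (5-6)^2=1, (7-7)^2=0, (6-2)^2=16
sum(d^2) = 26.
Step 3: rho = 1 - 6*26 / (7*(7^2 - 1)) = 1 - 156/336 = 0.535714.
Step 4: Under H0, t = rho * sqrt((n-2)/(1-rho^2)) = 1.4186 ~ t(5).
Step 5: Two-sided p-value from the t-distribution with 5 df = 0.215217.
Step 6: alpha = 0.05. fail to reject H0.

rho = 0.5357, p = 0.215217, fail to reject H0 at alpha = 0.05.


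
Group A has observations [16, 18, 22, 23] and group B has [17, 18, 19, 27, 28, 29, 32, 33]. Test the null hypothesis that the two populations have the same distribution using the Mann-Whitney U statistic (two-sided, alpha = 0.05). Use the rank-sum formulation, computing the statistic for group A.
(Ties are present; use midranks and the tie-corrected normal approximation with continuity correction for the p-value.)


Step 1: Combine and sort all 12 observations; assign midranks.
sorted (value, group): (16,X), (17,Y), (18,X), (18,Y), (19,Y), (22,X), (23,X), (27,Y), (28,Y), (29,Y), (32,Y), (33,Y)
ranks: 16->1, 17->2, 18->3.5, 18->3.5, 19->5, 22->6, 23->7, 27->8, 28->9, 29->10, 32->11, 33->12
Step 2: Rank sum for X: R1 = 1 + 3.5 + 6 + 7 = 17.5.
Step 3: U_X = R1 - n1(n1+1)/2 = 17.5 - 4*5/2 = 17.5 - 10 = 7.5.
       U_Y = n1*n2 - U_X = 32 - 7.5 = 24.5.
Step 4: Ties are present, so use the tie-corrected normal approximation (with continuity correction) for the p-value.
Step 5: p-value = 0.173478; compare to alpha = 0.05. fail to reject H0.

U_X = 7.5, p = 0.173478, fail to reject H0 at alpha = 0.05.


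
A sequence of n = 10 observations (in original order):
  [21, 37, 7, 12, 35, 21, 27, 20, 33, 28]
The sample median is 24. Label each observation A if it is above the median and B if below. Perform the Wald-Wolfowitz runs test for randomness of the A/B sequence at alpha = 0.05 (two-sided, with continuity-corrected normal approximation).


Step 1: Compute median = 24; label A = above, B = below.
Labels in order: BABBABABAA  (n_A = 5, n_B = 5)
Step 2: Count runs R = 8.
Step 3: Under H0 (random ordering), E[R] = 2*n_A*n_B/(n_A+n_B) + 1 = 2*5*5/10 + 1 = 6.0000.
        Var[R] = 2*n_A*n_B*(2*n_A*n_B - n_A - n_B) / ((n_A+n_B)^2 * (n_A+n_B-1)) = 2000/900 = 2.2222.
        SD[R] = 1.4907.
Step 4: Continuity-corrected z = (R - 0.5 - E[R]) / SD[R] = (8 - 0.5 - 6.0000) / 1.4907 = 1.0062.
Step 5: Two-sided p-value via normal approximation = 2*(1 - Phi(|z|)) = 0.314305.
Step 6: alpha = 0.05. fail to reject H0.

R = 8, z = 1.0062, p = 0.314305, fail to reject H0.


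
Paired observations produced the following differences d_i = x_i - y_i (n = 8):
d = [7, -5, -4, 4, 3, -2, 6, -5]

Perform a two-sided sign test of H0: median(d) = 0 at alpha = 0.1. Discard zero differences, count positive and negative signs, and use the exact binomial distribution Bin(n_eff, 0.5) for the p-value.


Step 1: Discard zero differences. Original n = 8; n_eff = number of nonzero differences = 8.
Nonzero differences (with sign): +7, -5, -4, +4, +3, -2, +6, -5
Step 2: Count signs: positive = 4, negative = 4.
Step 3: Under H0: P(positive) = 0.5, so the number of positives S ~ Bin(8, 0.5).
Step 4: Two-sided exact p-value = sum of Bin(8,0.5) probabilities at or below the observed probability = 1.000000.
Step 5: alpha = 0.1. fail to reject H0.

n_eff = 8, pos = 4, neg = 4, p = 1.000000, fail to reject H0.


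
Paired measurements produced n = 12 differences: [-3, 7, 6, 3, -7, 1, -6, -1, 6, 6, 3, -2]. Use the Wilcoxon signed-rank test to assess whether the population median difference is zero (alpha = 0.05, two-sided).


Step 1: Drop any zero differences (none here) and take |d_i|.
|d| = [3, 7, 6, 3, 7, 1, 6, 1, 6, 6, 3, 2]
Step 2: Midrank |d_i| (ties get averaged ranks).
ranks: |3|->5, |7|->11.5, |6|->8.5, |3|->5, |7|->11.5, |1|->1.5, |6|->8.5, |1|->1.5, |6|->8.5, |6|->8.5, |3|->5, |2|->3
Step 3: Attach original signs; sum ranks with positive sign and with negative sign.
W+ = 11.5 + 8.5 + 5 + 1.5 + 8.5 + 8.5 + 5 = 48.5
W- = 5 + 11.5 + 8.5 + 1.5 + 3 = 29.5
(Check: W+ + W- = 78 should equal n(n+1)/2 = 78.)
Step 4: Test statistic W = min(W+, W-) = 29.5.
Step 5: Ties in |d|, so use the tie-corrected normal approximation.
        E[W] = n(n+1)/4 = 12*13/4 = 39.
        Tie groups: |d|=1 (t=2), |d|=3 (t=3), |d|=6 (t=4), |d|=7 (t=2); sum(t^3 - t) = 96.
        Var[W] = n(n+1)(2n+1)/24 - sum(t^3-t)/48 = 3900/24 - 96/48 = 160.5.
        z = (W - E[W]) / sqrt(Var[W]) = (29.5 - 39) / 12.6689 = -0.7499.
        Two-sided p = 2*Phi(z) = 0.453333.
Step 6: alpha = 0.05. fail to reject H0.

W+ = 48.5, W- = 29.5, W = min = 29.5, p = 0.453333, fail to reject H0.


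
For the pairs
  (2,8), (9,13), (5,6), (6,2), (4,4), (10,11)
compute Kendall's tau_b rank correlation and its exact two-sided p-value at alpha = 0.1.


Step 1: Enumerate the 15 unordered pairs (i,j) with i<j and classify each by sign(x_j-x_i) * sign(y_j-y_i).
  (1,2):dx=+7,dy=+5->C; (1,3):dx=+3,dy=-2->D; (1,4):dx=+4,dy=-6->D; (1,5):dx=+2,dy=-4->D
  (1,6):dx=+8,dy=+3->C; (2,3):dx=-4,dy=-7->C; (2,4):dx=-3,dy=-11->C; (2,5):dx=-5,dy=-9->C
  (2,6):dx=+1,dy=-2->D; (3,4):dx=+1,dy=-4->D; (3,5):dx=-1,dy=-2->C; (3,6):dx=+5,dy=+5->C
  (4,5):dx=-2,dy=+2->D; (4,6):dx=+4,dy=+9->C; (5,6):dx=+6,dy=+7->C
Step 2: C = 9, D = 6, total pairs = 15.
Step 3: tau = (C - D)/(n(n-1)/2) = (9 - 6)/15 = 0.200000.
Step 4: Exact two-sided p-value (enumerate n! = 720 permutations of y under H0): p = 0.719444.
Step 5: alpha = 0.1. fail to reject H0.

tau_b = 0.2000 (C=9, D=6), p = 0.719444, fail to reject H0.


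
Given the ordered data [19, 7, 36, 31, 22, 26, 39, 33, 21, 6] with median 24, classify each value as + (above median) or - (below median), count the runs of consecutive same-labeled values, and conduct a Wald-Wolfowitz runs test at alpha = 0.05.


Step 1: Compute median = 24; label A = above, B = below.
Labels in order: BBAABAAABB  (n_A = 5, n_B = 5)
Step 2: Count runs R = 5.
Step 3: Under H0 (random ordering), E[R] = 2*n_A*n_B/(n_A+n_B) + 1 = 2*5*5/10 + 1 = 6.0000.
        Var[R] = 2*n_A*n_B*(2*n_A*n_B - n_A - n_B) / ((n_A+n_B)^2 * (n_A+n_B-1)) = 2000/900 = 2.2222.
        SD[R] = 1.4907.
Step 4: Continuity-corrected z = (R + 0.5 - E[R]) / SD[R] = (5 + 0.5 - 6.0000) / 1.4907 = -0.3354.
Step 5: Two-sided p-value via normal approximation = 2*(1 - Phi(|z|)) = 0.737316.
Step 6: alpha = 0.05. fail to reject H0.

R = 5, z = -0.3354, p = 0.737316, fail to reject H0.


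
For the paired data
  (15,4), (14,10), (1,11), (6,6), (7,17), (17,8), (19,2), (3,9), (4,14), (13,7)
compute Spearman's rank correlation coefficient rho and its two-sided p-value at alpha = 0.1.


Step 1: Rank x and y separately (midranks; no ties here).
rank(x): 15->8, 14->7, 1->1, 6->4, 7->5, 17->9, 19->10, 3->2, 4->3, 13->6
rank(y): 4->2, 10->7, 11->8, 6->3, 17->10, 8->5, 2->1, 9->6, 14->9, 7->4
Step 2: d_i = R_x(i) - R_y(i); compute d_i^2.
  (8-2)^2=36, (7-7)^2=0, (1-8)^2=49, (4-3)^2=1, (5-10)^2=25, (9-5)^2=16, (10-1)^2=81, (2-6)^2=16, (3-9)^2=36, (6-4)^2=4
sum(d^2) = 264.
Step 3: rho = 1 - 6*264 / (10*(10^2 - 1)) = 1 - 1584/990 = -0.600000.
Step 4: Under H0, t = rho * sqrt((n-2)/(1-rho^2)) = -2.1213 ~ t(8).
Step 5: Two-sided p-value from the t-distribution with 8 df = 0.066688.
Step 6: alpha = 0.1. reject H0.

rho = -0.6000, p = 0.066688, reject H0 at alpha = 0.1.


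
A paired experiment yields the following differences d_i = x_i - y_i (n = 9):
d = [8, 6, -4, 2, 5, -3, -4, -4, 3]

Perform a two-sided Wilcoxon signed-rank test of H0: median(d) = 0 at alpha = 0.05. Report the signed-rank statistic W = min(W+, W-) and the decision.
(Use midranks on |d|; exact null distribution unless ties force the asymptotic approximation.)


Step 1: Drop any zero differences (none here) and take |d_i|.
|d| = [8, 6, 4, 2, 5, 3, 4, 4, 3]
Step 2: Midrank |d_i| (ties get averaged ranks).
ranks: |8|->9, |6|->8, |4|->5, |2|->1, |5|->7, |3|->2.5, |4|->5, |4|->5, |3|->2.5
Step 3: Attach original signs; sum ranks with positive sign and with negative sign.
W+ = 9 + 8 + 1 + 7 + 2.5 = 27.5
W- = 5 + 2.5 + 5 + 5 = 17.5
(Check: W+ + W- = 45 should equal n(n+1)/2 = 45.)
Step 4: Test statistic W = min(W+, W-) = 17.5.
Step 5: Ties in |d|, so use the tie-corrected normal approximation.
        E[W] = n(n+1)/4 = 9*10/4 = 22.5.
        Tie groups: |d|=3 (t=2), |d|=4 (t=3); sum(t^3 - t) = 30.
        Var[W] = n(n+1)(2n+1)/24 - sum(t^3-t)/48 = 1710/24 - 30/48 = 70.625.
        z = (W - E[W]) / sqrt(Var[W]) = (17.5 - 22.5) / 8.4039 = -0.5950.
        Two-sided p = 2*Phi(z) = 0.551867.
Step 6: alpha = 0.05. fail to reject H0.

W+ = 27.5, W- = 17.5, W = min = 17.5, p = 0.551867, fail to reject H0.


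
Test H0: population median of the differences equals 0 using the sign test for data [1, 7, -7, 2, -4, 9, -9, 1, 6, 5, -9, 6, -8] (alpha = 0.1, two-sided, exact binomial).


Step 1: Discard zero differences. Original n = 13; n_eff = number of nonzero differences = 13.
Nonzero differences (with sign): +1, +7, -7, +2, -4, +9, -9, +1, +6, +5, -9, +6, -8
Step 2: Count signs: positive = 8, negative = 5.
Step 3: Under H0: P(positive) = 0.5, so the number of positives S ~ Bin(13, 0.5).
Step 4: Two-sided exact p-value = sum of Bin(13,0.5) probabilities at or below the observed probability = 0.581055.
Step 5: alpha = 0.1. fail to reject H0.

n_eff = 13, pos = 8, neg = 5, p = 0.581055, fail to reject H0.


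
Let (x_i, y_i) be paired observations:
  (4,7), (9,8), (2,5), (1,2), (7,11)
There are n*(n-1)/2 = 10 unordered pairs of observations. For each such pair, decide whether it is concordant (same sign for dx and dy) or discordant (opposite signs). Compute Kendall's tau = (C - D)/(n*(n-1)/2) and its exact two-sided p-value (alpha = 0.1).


Step 1: Enumerate the 10 unordered pairs (i,j) with i<j and classify each by sign(x_j-x_i) * sign(y_j-y_i).
  (1,2):dx=+5,dy=+1->C; (1,3):dx=-2,dy=-2->C; (1,4):dx=-3,dy=-5->C; (1,5):dx=+3,dy=+4->C
  (2,3):dx=-7,dy=-3->C; (2,4):dx=-8,dy=-6->C; (2,5):dx=-2,dy=+3->D; (3,4):dx=-1,dy=-3->C
  (3,5):dx=+5,dy=+6->C; (4,5):dx=+6,dy=+9->C
Step 2: C = 9, D = 1, total pairs = 10.
Step 3: tau = (C - D)/(n(n-1)/2) = (9 - 1)/10 = 0.800000.
Step 4: Exact two-sided p-value (enumerate n! = 120 permutations of y under H0): p = 0.083333.
Step 5: alpha = 0.1. reject H0.

tau_b = 0.8000 (C=9, D=1), p = 0.083333, reject H0.


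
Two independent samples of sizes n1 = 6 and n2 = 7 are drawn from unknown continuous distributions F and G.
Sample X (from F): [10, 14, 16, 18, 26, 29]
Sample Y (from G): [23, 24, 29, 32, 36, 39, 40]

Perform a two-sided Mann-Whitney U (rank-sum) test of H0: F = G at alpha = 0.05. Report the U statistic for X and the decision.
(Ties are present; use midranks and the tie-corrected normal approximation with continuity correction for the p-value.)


Step 1: Combine and sort all 13 observations; assign midranks.
sorted (value, group): (10,X), (14,X), (16,X), (18,X), (23,Y), (24,Y), (26,X), (29,X), (29,Y), (32,Y), (36,Y), (39,Y), (40,Y)
ranks: 10->1, 14->2, 16->3, 18->4, 23->5, 24->6, 26->7, 29->8.5, 29->8.5, 32->10, 36->11, 39->12, 40->13
Step 2: Rank sum for X: R1 = 1 + 2 + 3 + 4 + 7 + 8.5 = 25.5.
Step 3: U_X = R1 - n1(n1+1)/2 = 25.5 - 6*7/2 = 25.5 - 21 = 4.5.
       U_Y = n1*n2 - U_X = 42 - 4.5 = 37.5.
Step 4: Ties are present, so use the tie-corrected normal approximation (with continuity correction) for the p-value.
Step 5: p-value = 0.022087; compare to alpha = 0.05. reject H0.

U_X = 4.5, p = 0.022087, reject H0 at alpha = 0.05.


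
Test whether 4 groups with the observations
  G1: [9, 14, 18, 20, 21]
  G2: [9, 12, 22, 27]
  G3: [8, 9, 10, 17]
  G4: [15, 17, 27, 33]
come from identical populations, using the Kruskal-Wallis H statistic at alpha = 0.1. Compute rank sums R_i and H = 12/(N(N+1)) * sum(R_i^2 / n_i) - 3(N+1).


Step 1: Combine all N = 17 observations and assign midranks.
sorted (value, group, rank): (8,G3,1), (9,G1,3), (9,G2,3), (9,G3,3), (10,G3,5), (12,G2,6), (14,G1,7), (15,G4,8), (17,G3,9.5), (17,G4,9.5), (18,G1,11), (20,G1,12), (21,G1,13), (22,G2,14), (27,G2,15.5), (27,G4,15.5), (33,G4,17)
Step 2: Sum ranks within each group.
R_1 = 46 (n_1 = 5)
R_2 = 38.5 (n_2 = 4)
R_3 = 18.5 (n_3 = 4)
R_4 = 50 (n_4 = 4)
Step 3: H = 12/(N(N+1)) * sum(R_i^2/n_i) - 3(N+1)
     = 12/(17*18) * (46^2/5 + 38.5^2/4 + 18.5^2/4 + 50^2/4) - 3*18
     = 0.039216 * 1504.33 - 54
     = 4.993137.
Step 4: Ties present; correction factor C = 1 - 36/(17^3 - 17) = 0.992647. Corrected H = 4.993137 / 0.992647 = 5.030123.
Step 5: Under H0, H ~ chi^2(3); p-value = 0.169605.
Step 6: alpha = 0.1. fail to reject H0.

H = 5.0301, df = 3, p = 0.169605, fail to reject H0.


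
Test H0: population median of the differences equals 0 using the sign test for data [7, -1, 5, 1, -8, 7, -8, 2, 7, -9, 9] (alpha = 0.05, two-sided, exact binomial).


Step 1: Discard zero differences. Original n = 11; n_eff = number of nonzero differences = 11.
Nonzero differences (with sign): +7, -1, +5, +1, -8, +7, -8, +2, +7, -9, +9
Step 2: Count signs: positive = 7, negative = 4.
Step 3: Under H0: P(positive) = 0.5, so the number of positives S ~ Bin(11, 0.5).
Step 4: Two-sided exact p-value = sum of Bin(11,0.5) probabilities at or below the observed probability = 0.548828.
Step 5: alpha = 0.05. fail to reject H0.

n_eff = 11, pos = 7, neg = 4, p = 0.548828, fail to reject H0.


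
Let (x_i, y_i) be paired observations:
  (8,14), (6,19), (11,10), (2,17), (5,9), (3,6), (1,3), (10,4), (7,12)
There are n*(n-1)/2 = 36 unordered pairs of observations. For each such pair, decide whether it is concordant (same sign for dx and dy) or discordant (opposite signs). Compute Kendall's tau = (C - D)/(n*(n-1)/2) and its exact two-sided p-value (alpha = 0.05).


Step 1: Enumerate the 36 unordered pairs (i,j) with i<j and classify each by sign(x_j-x_i) * sign(y_j-y_i).
  (1,2):dx=-2,dy=+5->D; (1,3):dx=+3,dy=-4->D; (1,4):dx=-6,dy=+3->D; (1,5):dx=-3,dy=-5->C
  (1,6):dx=-5,dy=-8->C; (1,7):dx=-7,dy=-11->C; (1,8):dx=+2,dy=-10->D; (1,9):dx=-1,dy=-2->C
  (2,3):dx=+5,dy=-9->D; (2,4):dx=-4,dy=-2->C; (2,5):dx=-1,dy=-10->C; (2,6):dx=-3,dy=-13->C
  (2,7):dx=-5,dy=-16->C; (2,8):dx=+4,dy=-15->D; (2,9):dx=+1,dy=-7->D; (3,4):dx=-9,dy=+7->D
  (3,5):dx=-6,dy=-1->C; (3,6):dx=-8,dy=-4->C; (3,7):dx=-10,dy=-7->C; (3,8):dx=-1,dy=-6->C
  (3,9):dx=-4,dy=+2->D; (4,5):dx=+3,dy=-8->D; (4,6):dx=+1,dy=-11->D; (4,7):dx=-1,dy=-14->C
  (4,8):dx=+8,dy=-13->D; (4,9):dx=+5,dy=-5->D; (5,6):dx=-2,dy=-3->C; (5,7):dx=-4,dy=-6->C
  (5,8):dx=+5,dy=-5->D; (5,9):dx=+2,dy=+3->C; (6,7):dx=-2,dy=-3->C; (6,8):dx=+7,dy=-2->D
  (6,9):dx=+4,dy=+6->C; (7,8):dx=+9,dy=+1->C; (7,9):dx=+6,dy=+9->C; (8,9):dx=-3,dy=+8->D
Step 2: C = 20, D = 16, total pairs = 36.
Step 3: tau = (C - D)/(n(n-1)/2) = (20 - 16)/36 = 0.111111.
Step 4: Exact two-sided p-value (enumerate n! = 362880 permutations of y under H0): p = 0.761414.
Step 5: alpha = 0.05. fail to reject H0.

tau_b = 0.1111 (C=20, D=16), p = 0.761414, fail to reject H0.


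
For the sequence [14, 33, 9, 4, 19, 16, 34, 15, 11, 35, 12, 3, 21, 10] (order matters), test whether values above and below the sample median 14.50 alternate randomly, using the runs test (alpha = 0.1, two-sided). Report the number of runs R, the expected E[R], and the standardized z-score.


Step 1: Compute median = 14.50; label A = above, B = below.
Labels in order: BABBAAAABABBAB  (n_A = 7, n_B = 7)
Step 2: Count runs R = 9.
Step 3: Under H0 (random ordering), E[R] = 2*n_A*n_B/(n_A+n_B) + 1 = 2*7*7/14 + 1 = 8.0000.
        Var[R] = 2*n_A*n_B*(2*n_A*n_B - n_A - n_B) / ((n_A+n_B)^2 * (n_A+n_B-1)) = 8232/2548 = 3.2308.
        SD[R] = 1.7974.
Step 4: Continuity-corrected z = (R - 0.5 - E[R]) / SD[R] = (9 - 0.5 - 8.0000) / 1.7974 = 0.2782.
Step 5: Two-sided p-value via normal approximation = 2*(1 - Phi(|z|)) = 0.780879.
Step 6: alpha = 0.1. fail to reject H0.

R = 9, z = 0.2782, p = 0.780879, fail to reject H0.


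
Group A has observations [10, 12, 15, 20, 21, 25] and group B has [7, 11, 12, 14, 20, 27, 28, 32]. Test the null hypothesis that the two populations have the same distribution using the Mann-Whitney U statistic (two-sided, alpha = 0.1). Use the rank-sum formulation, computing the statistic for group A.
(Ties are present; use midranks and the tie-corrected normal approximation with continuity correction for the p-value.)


Step 1: Combine and sort all 14 observations; assign midranks.
sorted (value, group): (7,Y), (10,X), (11,Y), (12,X), (12,Y), (14,Y), (15,X), (20,X), (20,Y), (21,X), (25,X), (27,Y), (28,Y), (32,Y)
ranks: 7->1, 10->2, 11->3, 12->4.5, 12->4.5, 14->6, 15->7, 20->8.5, 20->8.5, 21->10, 25->11, 27->12, 28->13, 32->14
Step 2: Rank sum for X: R1 = 2 + 4.5 + 7 + 8.5 + 10 + 11 = 43.
Step 3: U_X = R1 - n1(n1+1)/2 = 43 - 6*7/2 = 43 - 21 = 22.
       U_Y = n1*n2 - U_X = 48 - 22 = 26.
Step 4: Ties are present, so use the tie-corrected normal approximation (with continuity correction) for the p-value.
Step 5: p-value = 0.846116; compare to alpha = 0.1. fail to reject H0.

U_X = 22, p = 0.846116, fail to reject H0 at alpha = 0.1.


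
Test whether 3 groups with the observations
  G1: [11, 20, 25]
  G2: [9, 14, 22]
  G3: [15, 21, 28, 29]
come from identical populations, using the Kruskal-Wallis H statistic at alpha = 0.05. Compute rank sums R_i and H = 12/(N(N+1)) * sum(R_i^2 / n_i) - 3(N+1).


Step 1: Combine all N = 10 observations and assign midranks.
sorted (value, group, rank): (9,G2,1), (11,G1,2), (14,G2,3), (15,G3,4), (20,G1,5), (21,G3,6), (22,G2,7), (25,G1,8), (28,G3,9), (29,G3,10)
Step 2: Sum ranks within each group.
R_1 = 15 (n_1 = 3)
R_2 = 11 (n_2 = 3)
R_3 = 29 (n_3 = 4)
Step 3: H = 12/(N(N+1)) * sum(R_i^2/n_i) - 3(N+1)
     = 12/(10*11) * (15^2/3 + 11^2/3 + 29^2/4) - 3*11
     = 0.109091 * 325.583 - 33
     = 2.518182.
Step 4: No ties, so H is used without correction.
Step 5: Under H0, H ~ chi^2(2); p-value = 0.283912.
Step 6: alpha = 0.05. fail to reject H0.

H = 2.5182, df = 2, p = 0.283912, fail to reject H0.
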